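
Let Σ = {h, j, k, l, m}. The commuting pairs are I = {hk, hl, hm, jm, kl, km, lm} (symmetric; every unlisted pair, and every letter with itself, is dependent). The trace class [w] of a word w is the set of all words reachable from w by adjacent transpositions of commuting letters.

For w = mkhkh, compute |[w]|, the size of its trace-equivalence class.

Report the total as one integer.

0(m) covers ∅
1(k) covers ∅
2(h) covers ∅
3(k) covers 1:k
4(h) covers 2:h
floor of heap: 0:m, 1:k, 2:h
completions by unplaced set U, small U first (add the entries for U minus each lowest piece of U):
  |U|=1: {0}:1  {3}:1  {4}:1
  |U|=2: {0,3}:2  {0,4}:2  {1,3}:1  {2,4}:1  {3,4}:2
  |U|=3: {0,1,3}:3  {0,2,4}:3  {0,3,4}:6  {1,3,4}:3  {2,3,4}:3
  start at 0(m): 6
  start at 1(k): 12
  start at 2(h): 12
sum over floor = 30

30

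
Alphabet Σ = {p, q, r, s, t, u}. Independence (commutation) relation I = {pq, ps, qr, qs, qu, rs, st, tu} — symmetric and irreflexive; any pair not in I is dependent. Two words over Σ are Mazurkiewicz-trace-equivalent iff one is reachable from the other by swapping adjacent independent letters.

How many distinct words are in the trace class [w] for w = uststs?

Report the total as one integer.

15

piece 0:u — minimal
piece 1:s rests on {0:u}
piece 2:t — minimal
piece 3:s rests on {1:s}
piece 4:t rests on {2:t}
piece 5:s rests on {3:s}
minimal pieces: {0:u, 2:t}
ways to finish when only these pieces remain (= sum over removing one remaining piece with nothing left below it):
  1 left: {4}→1  {5}→1
  2 left: {2,4}→1  {3,5}→1  {4,5}→2
  3 left: {1,3,5}→1  {2,4,5}→3  {3,4,5}→3
  4 left: {0,1,3,5}→1  {1,3,4,5}→4  {2,3,4,5}→6
  placing 0:u first → 10 extensions
  placing 2:t first → 5 extensions
total linear extensions = 15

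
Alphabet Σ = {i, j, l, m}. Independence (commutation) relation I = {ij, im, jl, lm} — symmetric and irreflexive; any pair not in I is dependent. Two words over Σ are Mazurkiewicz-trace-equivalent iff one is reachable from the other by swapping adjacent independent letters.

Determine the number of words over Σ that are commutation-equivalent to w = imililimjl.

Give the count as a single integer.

piece 0:i — minimal
piece 1:m — minimal
piece 2:i rests on {0:i}
piece 3:l rests on {2:i}
piece 4:i rests on {3:l}
piece 5:l rests on {4:i}
piece 6:i rests on {5:l}
piece 7:m rests on {1:m}
piece 8:j rests on {7:m}
piece 9:l rests on {6:i}
minimal pieces: {0:i, 1:m}
ways to finish when only these pieces remain (= sum over removing one remaining piece with nothing left below it):
  1 left: {8}→1  {9}→1
  2 left: {6,9}→1  {7,8}→1  {8,9}→2
  3 left: {1,7,8}→1  {5,6,9}→1  {6,8,9}→3  {7,8,9}→3
  4 left: {1,7,8,9}→4  {4,5,6,9}→1  {5,6,8,9}→4  {6,7,8,9}→6
  5 left: {1,6,7,8,9}→10  {3,4,5,6,9}→1  {4,5,6,8,9}→5  {5,6,7,8,9}→10
  6 left: {1,5,6,7,8,9}→20  {2,3,4,5,6,9}→1  {3,4,5,6,8,9}→6  {4,5,6,7,8,9}→15
  7 left: {0,2,3,4,5,6,9}→1  {1,4,5,6,7,8,9}→35  {2,3,4,5,6,8,9}→7  {3,4,5,6,7,8,9}→21
  8 left: {0,2,3,4,5,6,8,9}→8  {1,3,4,5,6,7,8,9}→56  {2,3,4,5,6,7,8,9}→28
  placing 0:i first → 84 extensions
  placing 1:m first → 36 extensions
total linear extensions = 120

120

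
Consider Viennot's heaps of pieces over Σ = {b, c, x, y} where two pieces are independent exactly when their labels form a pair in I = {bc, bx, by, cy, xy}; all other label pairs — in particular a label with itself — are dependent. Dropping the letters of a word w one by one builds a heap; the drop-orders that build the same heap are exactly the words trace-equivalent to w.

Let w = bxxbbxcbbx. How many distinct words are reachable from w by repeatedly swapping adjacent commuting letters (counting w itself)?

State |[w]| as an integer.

piece 0:b — minimal
piece 1:x — minimal
piece 2:x rests on {1:x}
piece 3:b rests on {0:b}
piece 4:b rests on {3:b}
piece 5:x rests on {2:x}
piece 6:c rests on {5:x}
piece 7:b rests on {4:b}
piece 8:b rests on {7:b}
piece 9:x rests on {6:c}
minimal pieces: {0:b, 1:x}
ways to finish when only these pieces remain (= sum over removing one remaining piece with nothing left below it):
  1 left: {8}→1  {9}→1
  2 left: {6,9}→1  {7,8}→1  {8,9}→2
  3 left: {4,7,8}→1  {5,6,9}→1  {6,8,9}→3  {7,8,9}→3
  4 left: {2,5,6,9}→1  {3,4,7,8}→1  {4,7,8,9}→4  {5,6,8,9}→4  {6,7,8,9}→6
  5 left: {0,3,4,7,8}→1  {1,2,5,6,9}→1  {2,5,6,8,9}→5  {3,4,7,8,9}→5  {4,6,7,8,9}→10  {5,6,7,8,9}→10
  6 left: {0,3,4,7,8,9}→6  {1,2,5,6,8,9}→6  {2,5,6,7,8,9}→15  {3,4,6,7,8,9}→15  {4,5,6,7,8,9}→20
  7 left: {0,3,4,6,7,8,9}→21  {1,2,5,6,7,8,9}→21  {2,4,5,6,7,8,9}→35  {3,4,5,6,7,8,9}→35
  8 left: {0,3,4,5,6,7,8,9}→56  {1,2,4,5,6,7,8,9}→56  {2,3,4,5,6,7,8,9}→70
  placing 0:b first → 126 extensions
  placing 1:x first → 126 extensions
total linear extensions = 252

252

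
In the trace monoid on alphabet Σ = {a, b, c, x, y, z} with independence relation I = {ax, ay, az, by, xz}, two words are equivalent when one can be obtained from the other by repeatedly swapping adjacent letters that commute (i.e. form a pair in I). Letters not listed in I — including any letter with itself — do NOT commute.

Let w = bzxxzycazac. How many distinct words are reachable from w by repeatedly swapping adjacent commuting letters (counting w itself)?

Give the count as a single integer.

18

0(b) covers ∅
1(z) covers 0:b
2(x) covers 0:b
3(x) covers 2:x
4(z) covers 1:z
5(y) covers 3:x, 4:z
6(c) covers 5:y
7(a) covers 6:c
8(z) covers 6:c
9(a) covers 7:a
10(c) covers 8:z, 9:a
floor of heap: 0:b
completions by unplaced set U, small U first (add the entries for U minus each lowest piece of U):
  |U|=1: {10}:1
  |U|=2: {8,10}:1  {9,10}:1
  |U|=3: {7,9,10}:1  {8,9,10}:2
  |U|=4: {7,8,9,10}:3
  |U|=5: {6,7,8,9,10}:3
  |U|=6: {5,6,7,8,9,10}:3
  |U|=7: {3,5,6,7,8,9,10}:3  {4,5,6,7,8,9,10}:3
  |U|=8: {1,4,5,6,7,8,9,10}:3  {2,3,5,6,7,8,9,10}:3  {3,4,5,6,7,8,9,10}:6
  |U|=9: {1,3,4,5,6,7,8,9,10}:9  {2,3,4,5,6,7,8,9,10}:9
  start at 0(b): 18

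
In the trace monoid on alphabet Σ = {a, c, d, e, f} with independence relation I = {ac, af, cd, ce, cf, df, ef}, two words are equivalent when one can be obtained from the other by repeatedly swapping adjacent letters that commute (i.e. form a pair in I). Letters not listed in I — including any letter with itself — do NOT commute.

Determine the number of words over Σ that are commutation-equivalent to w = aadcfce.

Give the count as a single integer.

drop 0:a onto floor
drop 1:a onto {0:a}
drop 2:d onto {1:a}
drop 3:c onto floor
drop 4:f onto floor
drop 5:c onto {3:c}
drop 6:e onto {2:d}
ground layer = {0:a, 3:c, 4:f}
drop-orders for the pieces not yet dropped (sum over which currently-grounded one goes next):
  1 to go: {4} 1  {5} 1  {6} 1
  2 to go: {2,6} 1  {3,5} 1  {4,5} 2  {4,6} 2  {5,6} 2
  3 to go: {1,2,6} 1  {2,4,6} 3  {2,5,6} 3  {3,4,5} 3  {3,5,6} 3  {4,5,6} 6
  4 to go: {0,1,2,6} 1  {1,2,4,6} 4  {1,2,5,6} 4  {2,3,5,6} 6  {2,4,5,6} 12  {3,4,5,6} 12
  5 to go: {0,1,2,4,6} 5  {0,1,2,5,6} 5  {1,2,3,5,6} 10  {1,2,4,5,6} 20  {2,3,4,5,6} 30
  if 0:a drops first: 60 orders
  if 3:c drops first: 30 orders
  if 4:f drops first: 15 orders
heap linearizations: 105

105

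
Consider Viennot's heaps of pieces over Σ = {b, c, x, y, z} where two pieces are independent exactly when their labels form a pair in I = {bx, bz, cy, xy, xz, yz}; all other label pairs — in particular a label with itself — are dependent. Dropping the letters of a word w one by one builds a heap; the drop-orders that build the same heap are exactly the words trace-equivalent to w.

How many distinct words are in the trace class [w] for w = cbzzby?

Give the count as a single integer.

#0=c has no predecessor
#1=b depends on [0:c]
#2=z depends on [0:c]
#3=z depends on [2:z]
#4=b depends on [1:b]
#5=y depends on [4:b]
sources: [0:c]
N(rest) = Σ N(rest − s) over sources s of rest; N(one piece) = 1:
  size 1 → [3]=1  [5]=1
  size 2 → [2,3]=1  [3,5]=2  [4,5]=1
  size 3 → [1,4,5]=1  [2,3,5]=3  [3,4,5]=3
  size 4 → [1,3,4,5]=4  [2,3,4,5]=6
  first=0(c) contributes 10

10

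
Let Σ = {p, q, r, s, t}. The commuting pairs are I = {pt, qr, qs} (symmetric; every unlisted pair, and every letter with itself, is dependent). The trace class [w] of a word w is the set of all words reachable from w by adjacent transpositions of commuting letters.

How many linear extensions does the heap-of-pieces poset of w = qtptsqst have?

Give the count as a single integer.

9

drop 0:q onto floor
drop 1:t onto {0:q}
drop 2:p onto {0:q}
drop 3:t onto {1:t}
drop 4:s onto {2:p, 3:t}
drop 5:q onto {2:p, 3:t}
drop 6:s onto {4:s}
drop 7:t onto {5:q, 6:s}
ground layer = {0:q}
drop-orders for the pieces not yet dropped (sum over which currently-grounded one goes next):
  1 to go: {7} 1
  2 to go: {5,7} 1  {6,7} 1
  3 to go: {4,6,7} 1  {5,6,7} 2
  4 to go: {4,5,6,7} 3
  5 to go: {2,4,5,6,7} 3  {3,4,5,6,7} 3
  6 to go: {1,3,4,5,6,7} 3  {2,3,4,5,6,7} 6
  if 0:q drops first: 9 orders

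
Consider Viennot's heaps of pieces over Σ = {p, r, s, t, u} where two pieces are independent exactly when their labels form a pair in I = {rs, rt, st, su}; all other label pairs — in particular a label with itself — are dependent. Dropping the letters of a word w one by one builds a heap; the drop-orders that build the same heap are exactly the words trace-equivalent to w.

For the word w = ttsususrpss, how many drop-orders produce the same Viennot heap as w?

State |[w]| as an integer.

56

drop 0:t onto floor
drop 1:t onto {0:t}
drop 2:s onto floor
drop 3:u onto {1:t}
drop 4:s onto {2:s}
drop 5:u onto {3:u}
drop 6:s onto {4:s}
drop 7:r onto {5:u}
drop 8:p onto {6:s, 7:r}
drop 9:s onto {8:p}
drop 10:s onto {9:s}
ground layer = {0:t, 2:s}
drop-orders for the pieces not yet dropped (sum over which currently-grounded one goes next):
  1 to go: {10} 1
  2 to go: {9,10} 1
  3 to go: {8,9,10} 1
  4 to go: {6,8,9,10} 1  {7,8,9,10} 1
  5 to go: {4,6,8,9,10} 1  {5,7,8,9,10} 1  {6,7,8,9,10} 2
  6 to go: {2,4,6,8,9,10} 1  {3,5,7,8,9,10} 1  {4,6,7,8,9,10} 3  {5,6,7,8,9,10} 3
  7 to go: {1,3,5,7,8,9,10} 1  {2,4,6,7,8,9,10} 4  {3,5,6,7,8,9,10} 4  {4,5,6,7,8,9,10} 6
  8 to go: {0,1,3,5,7,8,9,10} 1  {1,3,5,6,7,8,9,10} 5  {2,4,5,6,7,8,9,10} 10  {3,4,5,6,7,8,9,10} 10
  9 to go: {0,1,3,5,6,7,8,9,10} 6  {1,3,4,5,6,7,8,9,10} 15  {2,3,4,5,6,7,8,9,10} 20
  if 0:t drops first: 35 orders
  if 2:s drops first: 21 orders
heap linearizations: 56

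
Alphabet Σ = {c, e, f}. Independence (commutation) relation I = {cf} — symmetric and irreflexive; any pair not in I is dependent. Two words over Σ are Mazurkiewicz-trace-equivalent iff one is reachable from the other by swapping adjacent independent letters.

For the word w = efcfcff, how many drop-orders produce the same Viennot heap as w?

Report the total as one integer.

drop 0:e onto floor
drop 1:f onto {0:e}
drop 2:c onto {0:e}
drop 3:f onto {1:f}
drop 4:c onto {2:c}
drop 5:f onto {3:f}
drop 6:f onto {5:f}
ground layer = {0:e}
drop-orders for the pieces not yet dropped (sum over which currently-grounded one goes next):
  1 to go: {4} 1  {6} 1
  2 to go: {2,4} 1  {4,6} 2  {5,6} 1
  3 to go: {2,4,6} 3  {3,5,6} 1  {4,5,6} 3
  4 to go: {1,3,5,6} 1  {2,4,5,6} 6  {3,4,5,6} 4
  5 to go: {1,3,4,5,6} 5  {2,3,4,5,6} 10
  if 0:e drops first: 15 orders

15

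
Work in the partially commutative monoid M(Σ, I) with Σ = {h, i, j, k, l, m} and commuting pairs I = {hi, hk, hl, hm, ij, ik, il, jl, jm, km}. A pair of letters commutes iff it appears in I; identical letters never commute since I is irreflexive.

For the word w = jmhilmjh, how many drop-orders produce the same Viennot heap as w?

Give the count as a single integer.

piece 0:j — minimal
piece 1:m — minimal
piece 2:h rests on {0:j}
piece 3:i rests on {1:m}
piece 4:l rests on {1:m}
piece 5:m rests on {3:i, 4:l}
piece 6:j rests on {2:h}
piece 7:h rests on {6:j}
minimal pieces: {0:j, 1:m}
ways to finish when only these pieces remain (= sum over removing one remaining piece with nothing left below it):
  1 left: {5}→1  {7}→1
  2 left: {3,5}→1  {4,5}→1  {5,7}→2  {6,7}→1
  3 left: {2,6,7}→1  {3,4,5}→2  {3,5,7}→3  {4,5,7}→3  {5,6,7}→3
  4 left: {0,2,6,7}→1  {1,3,4,5}→2  {2,5,6,7}→4  {3,4,5,7}→8  {3,5,6,7}→6  {4,5,6,7}→6
  5 left: {0,2,5,6,7}→5  {1,3,4,5,7}→10  {2,3,5,6,7}→10  {2,4,5,6,7}→10  {3,4,5,6,7}→20
  6 left: {0,2,3,5,6,7}→15  {0,2,4,5,6,7}→15  {1,3,4,5,6,7}→30  {2,3,4,5,6,7}→40
  placing 0:j first → 70 extensions
  placing 1:m first → 70 extensions
total linear extensions = 140

140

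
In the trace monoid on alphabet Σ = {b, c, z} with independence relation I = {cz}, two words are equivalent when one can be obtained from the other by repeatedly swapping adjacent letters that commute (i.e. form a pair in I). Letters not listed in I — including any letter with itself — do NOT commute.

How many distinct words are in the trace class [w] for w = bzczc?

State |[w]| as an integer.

0(b) covers ∅
1(z) covers 0:b
2(c) covers 0:b
3(z) covers 1:z
4(c) covers 2:c
floor of heap: 0:b
completions by unplaced set U, small U first (add the entries for U minus each lowest piece of U):
  |U|=1: {3}:1  {4}:1
  |U|=2: {1,3}:1  {2,4}:1  {3,4}:2
  |U|=3: {1,3,4}:3  {2,3,4}:3
  start at 0(b): 6

6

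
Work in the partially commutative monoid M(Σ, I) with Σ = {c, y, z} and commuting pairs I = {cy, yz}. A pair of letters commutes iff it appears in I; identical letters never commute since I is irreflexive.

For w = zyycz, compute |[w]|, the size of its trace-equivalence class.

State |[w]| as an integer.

0(z) covers ∅
1(y) covers ∅
2(y) covers 1:y
3(c) covers 0:z
4(z) covers 3:c
floor of heap: 0:z, 1:y
completions by unplaced set U, small U first (add the entries for U minus each lowest piece of U):
  |U|=1: {2}:1  {4}:1
  |U|=2: {1,2}:1  {2,4}:2  {3,4}:1
  |U|=3: {0,3,4}:1  {1,2,4}:3  {2,3,4}:3
  start at 0(z): 6
  start at 1(y): 4
sum over floor = 10

10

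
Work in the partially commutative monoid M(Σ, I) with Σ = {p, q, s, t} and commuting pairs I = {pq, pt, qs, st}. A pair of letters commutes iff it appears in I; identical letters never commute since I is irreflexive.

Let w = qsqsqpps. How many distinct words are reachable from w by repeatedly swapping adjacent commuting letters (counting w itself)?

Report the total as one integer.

56

drop 0:q onto floor
drop 1:s onto floor
drop 2:q onto {0:q}
drop 3:s onto {1:s}
drop 4:q onto {2:q}
drop 5:p onto {3:s}
drop 6:p onto {5:p}
drop 7:s onto {6:p}
ground layer = {0:q, 1:s}
drop-orders for the pieces not yet dropped (sum over which currently-grounded one goes next):
  1 to go: {4} 1  {7} 1
  2 to go: {2,4} 1  {4,7} 2  {6,7} 1
  3 to go: {0,2,4} 1  {2,4,7} 3  {4,6,7} 3  {5,6,7} 1
  4 to go: {0,2,4,7} 4  {2,4,6,7} 6  {3,5,6,7} 1  {4,5,6,7} 4
  5 to go: {0,2,4,6,7} 10  {1,3,5,6,7} 1  {2,4,5,6,7} 10  {3,4,5,6,7} 5
  6 to go: {0,2,4,5,6,7} 20  {1,3,4,5,6,7} 6  {2,3,4,5,6,7} 15
  if 0:q drops first: 21 orders
  if 1:s drops first: 35 orders
heap linearizations: 56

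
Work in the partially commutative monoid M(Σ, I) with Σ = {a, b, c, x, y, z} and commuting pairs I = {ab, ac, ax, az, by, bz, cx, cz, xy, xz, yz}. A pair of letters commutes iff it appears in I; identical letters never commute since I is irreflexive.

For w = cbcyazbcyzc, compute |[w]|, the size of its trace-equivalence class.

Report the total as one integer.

#0=c has no predecessor
#1=b depends on [0:c]
#2=c depends on [1:b]
#3=y depends on [2:c]
#4=a depends on [3:y]
#5=z has no predecessor
#6=b depends on [2:c]
#7=c depends on [3:y, 6:b]
#8=y depends on [4:a, 7:c]
#9=z depends on [5:z]
#10=c depends on [8:y]
sources: [0:c, 5:z]
N(rest) = Σ N(rest − s) over sources s of rest; N(one piece) = 1:
  size 1 → [9]=1  [10]=1
  size 2 → [5,9]=1  [8,10]=1  [9,10]=2
  size 3 → [4,8,10]=1  [5,9,10]=3  [7,8,10]=1  [8,9,10]=3
  size 4 → [4,7,8,10]=2  [4,8,9,10]=4  [5,8,9,10]=6  [6,7,8,10]=1  [7,8,9,10]=4
  size 5 → [3,4,7,8,10]=2  [4,5,8,9,10]=10  [4,6,7,8,10]=3  [4,7,8,9,10]=10  [5,7,8,9,10]=10  [6,7,8,9,10]=5
  size 6 → [3,4,6,7,8,10]=5  [3,4,7,8,9,10]=12  [4,5,7,8,9,10]=30  [4,6,7,8,9,10]=18  [5,6,7,8,9,10]=15
  size 7 → [2,3,4,6,7,8,10]=5  [3,4,5,7,8,9,10]=42  [3,4,6,7,8,9,10]=35  [4,5,6,7,8,9,10]=63
  size 8 → [1,2,3,4,6,7,8,10]=5  [2,3,4,6,7,8,9,10]=40  [3,4,5,6,7,8,9,10]=140
  size 9 → [0,1,2,3,4,6,7,8,10]=5  [1,2,3,4,6,7,8,9,10]=45  [2,3,4,5,6,7,8,9,10]=180
  first=0(c) contributes 225
  first=5(z) contributes 50
|[w]| = 275

275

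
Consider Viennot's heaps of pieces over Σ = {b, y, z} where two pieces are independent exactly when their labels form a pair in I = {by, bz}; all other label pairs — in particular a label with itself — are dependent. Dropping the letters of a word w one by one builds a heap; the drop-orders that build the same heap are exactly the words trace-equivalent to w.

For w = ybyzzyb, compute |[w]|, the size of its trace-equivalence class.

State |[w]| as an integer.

drop 0:y onto floor
drop 1:b onto floor
drop 2:y onto {0:y}
drop 3:z onto {2:y}
drop 4:z onto {3:z}
drop 5:y onto {4:z}
drop 6:b onto {1:b}
ground layer = {0:y, 1:b}
drop-orders for the pieces not yet dropped (sum over which currently-grounded one goes next):
  1 to go: {5} 1  {6} 1
  2 to go: {1,6} 1  {4,5} 1  {5,6} 2
  3 to go: {1,5,6} 3  {3,4,5} 1  {4,5,6} 3
  4 to go: {1,4,5,6} 6  {2,3,4,5} 1  {3,4,5,6} 4
  5 to go: {0,2,3,4,5} 1  {1,3,4,5,6} 10  {2,3,4,5,6} 5
  if 0:y drops first: 15 orders
  if 1:b drops first: 6 orders
heap linearizations: 21

21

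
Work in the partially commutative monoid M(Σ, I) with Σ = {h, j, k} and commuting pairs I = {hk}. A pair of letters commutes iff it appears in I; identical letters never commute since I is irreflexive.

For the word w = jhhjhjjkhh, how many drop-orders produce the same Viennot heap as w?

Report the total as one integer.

3

piece 0:j — minimal
piece 1:h rests on {0:j}
piece 2:h rests on {1:h}
piece 3:j rests on {2:h}
piece 4:h rests on {3:j}
piece 5:j rests on {4:h}
piece 6:j rests on {5:j}
piece 7:k rests on {6:j}
piece 8:h rests on {6:j}
piece 9:h rests on {8:h}
minimal pieces: {0:j}
ways to finish when only these pieces remain (= sum over removing one remaining piece with nothing left below it):
  1 left: {7}→1  {9}→1
  2 left: {7,9}→2  {8,9}→1
  3 left: {7,8,9}→3
  4 left: {6,7,8,9}→3
  5 left: {5,6,7,8,9}→3
  6 left: {4,5,6,7,8,9}→3
  7 left: {3,4,5,6,7,8,9}→3
  8 left: {2,3,4,5,6,7,8,9}→3
  placing 0:j first → 3 extensions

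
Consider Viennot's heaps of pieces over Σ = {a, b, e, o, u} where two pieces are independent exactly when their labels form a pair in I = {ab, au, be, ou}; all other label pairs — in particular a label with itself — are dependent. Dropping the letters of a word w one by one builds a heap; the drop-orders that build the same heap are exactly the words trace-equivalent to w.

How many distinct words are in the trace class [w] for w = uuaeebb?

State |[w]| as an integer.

drop 0:u onto floor
drop 1:u onto {0:u}
drop 2:a onto floor
drop 3:e onto {1:u, 2:a}
drop 4:e onto {3:e}
drop 5:b onto {1:u}
drop 6:b onto {5:b}
ground layer = {0:u, 2:a}
drop-orders for the pieces not yet dropped (sum over which currently-grounded one goes next):
  1 to go: {4} 1  {6} 1
  2 to go: {3,4} 1  {4,6} 2  {5,6} 1
  3 to go: {2,3,4} 1  {3,4,6} 3  {4,5,6} 3
  4 to go: {2,3,4,6} 4  {3,4,5,6} 6
  5 to go: {1,3,4,5,6} 6  {2,3,4,5,6} 10
  if 0:u drops first: 16 orders
  if 2:a drops first: 6 orders
heap linearizations: 22

22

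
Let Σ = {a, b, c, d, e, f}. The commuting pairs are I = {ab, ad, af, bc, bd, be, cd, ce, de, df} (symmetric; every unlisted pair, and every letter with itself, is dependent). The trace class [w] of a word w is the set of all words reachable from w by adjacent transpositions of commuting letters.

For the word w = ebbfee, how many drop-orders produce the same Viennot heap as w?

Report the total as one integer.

3

0(e) covers ∅
1(b) covers ∅
2(b) covers 1:b
3(f) covers 0:e, 2:b
4(e) covers 3:f
5(e) covers 4:e
floor of heap: 0:e, 1:b
completions by unplaced set U, small U first (add the entries for U minus each lowest piece of U):
  |U|=1: {5}:1
  |U|=2: {4,5}:1
  |U|=3: {3,4,5}:1
  |U|=4: {0,3,4,5}:1  {2,3,4,5}:1
  start at 0(e): 1
  start at 1(b): 2
sum over floor = 3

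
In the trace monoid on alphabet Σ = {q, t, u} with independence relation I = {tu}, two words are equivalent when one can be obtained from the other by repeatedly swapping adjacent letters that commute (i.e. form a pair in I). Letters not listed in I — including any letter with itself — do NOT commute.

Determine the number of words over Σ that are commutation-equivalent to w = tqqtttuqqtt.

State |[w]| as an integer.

4

drop 0:t onto floor
drop 1:q onto {0:t}
drop 2:q onto {1:q}
drop 3:t onto {2:q}
drop 4:t onto {3:t}
drop 5:t onto {4:t}
drop 6:u onto {2:q}
drop 7:q onto {5:t, 6:u}
drop 8:q onto {7:q}
drop 9:t onto {8:q}
drop 10:t onto {9:t}
ground layer = {0:t}
drop-orders for the pieces not yet dropped (sum over which currently-grounded one goes next):
  1 to go: {10} 1
  2 to go: {9,10} 1
  3 to go: {8,9,10} 1
  4 to go: {7,8,9,10} 1
  5 to go: {5,7,8,9,10} 1  {6,7,8,9,10} 1
  6 to go: {4,5,7,8,9,10} 1  {5,6,7,8,9,10} 2
  7 to go: {3,4,5,7,8,9,10} 1  {4,5,6,7,8,9,10} 3
  8 to go: {3,4,5,6,7,8,9,10} 4
  9 to go: {2,3,4,5,6,7,8,9,10} 4
  if 0:t drops first: 4 orders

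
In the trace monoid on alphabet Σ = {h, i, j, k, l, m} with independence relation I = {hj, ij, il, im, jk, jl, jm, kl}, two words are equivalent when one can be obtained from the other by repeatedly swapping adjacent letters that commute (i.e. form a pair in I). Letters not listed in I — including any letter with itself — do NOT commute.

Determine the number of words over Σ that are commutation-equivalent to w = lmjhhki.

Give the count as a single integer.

7

0(l) covers ∅
1(m) covers 0:l
2(j) covers ∅
3(h) covers 1:m
4(h) covers 3:h
5(k) covers 4:h
6(i) covers 5:k
floor of heap: 0:l, 2:j
completions by unplaced set U, small U first (add the entries for U minus each lowest piece of U):
  |U|=1: {2}:1  {6}:1
  |U|=2: {2,6}:2  {5,6}:1
  |U|=3: {2,5,6}:3  {4,5,6}:1
  |U|=4: {2,4,5,6}:4  {3,4,5,6}:1
  |U|=5: {1,3,4,5,6}:1  {2,3,4,5,6}:5
  start at 0(l): 6
  start at 2(j): 1
sum over floor = 7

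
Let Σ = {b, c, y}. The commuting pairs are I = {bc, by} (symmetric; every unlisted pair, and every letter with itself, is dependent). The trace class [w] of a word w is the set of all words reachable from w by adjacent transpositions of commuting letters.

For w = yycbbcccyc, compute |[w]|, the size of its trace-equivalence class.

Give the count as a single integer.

45

drop 0:y onto floor
drop 1:y onto {0:y}
drop 2:c onto {1:y}
drop 3:b onto floor
drop 4:b onto {3:b}
drop 5:c onto {2:c}
drop 6:c onto {5:c}
drop 7:c onto {6:c}
drop 8:y onto {7:c}
drop 9:c onto {8:y}
ground layer = {0:y, 3:b}
drop-orders for the pieces not yet dropped (sum over which currently-grounded one goes next):
  1 to go: {4} 1  {9} 1
  2 to go: {3,4} 1  {4,9} 2  {8,9} 1
  3 to go: {3,4,9} 3  {4,8,9} 3  {7,8,9} 1
  4 to go: {3,4,8,9} 6  {4,7,8,9} 4  {6,7,8,9} 1
  5 to go: {3,4,7,8,9} 10  {4,6,7,8,9} 5  {5,6,7,8,9} 1
  6 to go: {2,5,6,7,8,9} 1  {3,4,6,7,8,9} 15  {4,5,6,7,8,9} 6
  7 to go: {1,2,5,6,7,8,9} 1  {2,4,5,6,7,8,9} 7  {3,4,5,6,7,8,9} 21
  8 to go: {0,1,2,5,6,7,8,9} 1  {1,2,4,5,6,7,8,9} 8  {2,3,4,5,6,7,8,9} 28
  if 0:y drops first: 36 orders
  if 3:b drops first: 9 orders
heap linearizations: 45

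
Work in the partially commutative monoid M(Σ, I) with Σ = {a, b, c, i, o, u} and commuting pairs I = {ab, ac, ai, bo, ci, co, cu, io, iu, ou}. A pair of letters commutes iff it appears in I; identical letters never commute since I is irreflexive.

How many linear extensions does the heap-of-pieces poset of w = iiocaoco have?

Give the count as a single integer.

420

0(i) covers ∅
1(i) covers 0:i
2(o) covers ∅
3(c) covers ∅
4(a) covers 2:o
5(o) covers 4:a
6(c) covers 3:c
7(o) covers 5:o
floor of heap: 0:i, 2:o, 3:c
completions by unplaced set U, small U first (add the entries for U minus each lowest piece of U):
  |U|=1: {1}:1  {6}:1  {7}:1
  |U|=2: {0,1}:1  {1,6}:2  {1,7}:2  {3,6}:1  {5,7}:1  {6,7}:2
  |U|=3: {0,1,6}:3  {0,1,7}:3  {1,3,6}:3  {1,5,7}:3  {1,6,7}:6  {3,6,7}:3  {4,5,7}:1  {5,6,7}:3
  |U|=4: {0,1,3,6}:6  {0,1,5,7}:6  {0,1,6,7}:12  {1,3,6,7}:12  {1,4,5,7}:4  {1,5,6,7}:12  {2,4,5,7}:1  {3,5,6,7}:6  {4,5,6,7}:4
  |U|=5: {0,1,3,6,7}:30  {0,1,4,5,7}:10  {0,1,5,6,7}:30  {1,2,4,5,7}:5  {1,3,5,6,7}:30  {1,4,5,6,7}:20  {2,4,5,6,7}:5  {3,4,5,6,7}:10
  |U|=6: {0,1,2,4,5,7}:15  {0,1,3,5,6,7}:90  {0,1,4,5,6,7}:60  {1,2,4,5,6,7}:30  {1,3,4,5,6,7}:60  {2,3,4,5,6,7}:15
  start at 0(i): 105
  start at 2(o): 210
  start at 3(c): 105
sum over floor = 420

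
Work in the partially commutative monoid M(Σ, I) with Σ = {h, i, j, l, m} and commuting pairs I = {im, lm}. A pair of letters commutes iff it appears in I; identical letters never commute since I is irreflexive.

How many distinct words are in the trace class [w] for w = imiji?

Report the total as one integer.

3

drop 0:i onto floor
drop 1:m onto floor
drop 2:i onto {0:i}
drop 3:j onto {1:m, 2:i}
drop 4:i onto {3:j}
ground layer = {0:i, 1:m}
drop-orders for the pieces not yet dropped (sum over which currently-grounded one goes next):
  1 to go: {4} 1
  2 to go: {3,4} 1
  3 to go: {1,3,4} 1  {2,3,4} 1
  if 0:i drops first: 2 orders
  if 1:m drops first: 1 orders
heap linearizations: 3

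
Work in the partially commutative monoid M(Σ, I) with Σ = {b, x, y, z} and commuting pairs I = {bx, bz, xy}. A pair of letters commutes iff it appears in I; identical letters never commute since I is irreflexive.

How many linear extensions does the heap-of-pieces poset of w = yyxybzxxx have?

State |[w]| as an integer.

0(y) covers ∅
1(y) covers 0:y
2(x) covers ∅
3(y) covers 1:y
4(b) covers 3:y
5(z) covers 2:x, 3:y
6(x) covers 5:z
7(x) covers 6:x
8(x) covers 7:x
floor of heap: 0:y, 2:x
completions by unplaced set U, small U first (add the entries for U minus each lowest piece of U):
  |U|=1: {4}:1  {8}:1
  |U|=2: {4,8}:2  {7,8}:1
  |U|=3: {4,7,8}:3  {6,7,8}:1
  |U|=4: {4,6,7,8}:4  {5,6,7,8}:1
  |U|=5: {2,5,6,7,8}:1  {4,5,6,7,8}:5
  |U|=6: {2,4,5,6,7,8}:6  {3,4,5,6,7,8}:5
  |U|=7: {1,3,4,5,6,7,8}:5  {2,3,4,5,6,7,8}:11
  start at 0(y): 16
  start at 2(x): 5
sum over floor = 21

21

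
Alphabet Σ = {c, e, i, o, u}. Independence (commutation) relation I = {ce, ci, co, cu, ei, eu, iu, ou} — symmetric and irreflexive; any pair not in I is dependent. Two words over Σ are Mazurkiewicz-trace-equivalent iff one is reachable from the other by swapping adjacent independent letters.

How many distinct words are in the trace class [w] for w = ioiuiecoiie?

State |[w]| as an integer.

990

piece 0:i — minimal
piece 1:o rests on {0:i}
piece 2:i rests on {1:o}
piece 3:u — minimal
piece 4:i rests on {2:i}
piece 5:e rests on {1:o}
piece 6:c — minimal
piece 7:o rests on {4:i, 5:e}
piece 8:i rests on {7:o}
piece 9:i rests on {8:i}
piece 10:e rests on {7:o}
minimal pieces: {0:i, 3:u, 6:c}
ways to finish when only these pieces remain (= sum over removing one remaining piece with nothing left below it):
  1 left: {3}→1  {6}→1  {9}→1  {10}→1
  2 left: {3,6}→2  {3,9}→2  {3,10}→2  {6,9}→2  {6,10}→2  {8,9}→1  {9,10}→2
  3 left: {3,6,9}→6  {3,6,10}→6  {3,8,9}→3  {3,9,10}→6  {6,8,9}→3  {6,9,10}→6  {8,9,10}→3
  4 left: {3,6,8,9}→12  {3,6,9,10}→24  {3,8,9,10}→12  {6,8,9,10}→12  {7,8,9,10}→3
  5 left: {3,6,8,9,10}→60  {3,7,8,9,10}→15  {4,7,8,9,10}→3  {5,7,8,9,10}→3  {6,7,8,9,10}→15
  6 left: {2,4,7,8,9,10}→3  {3,4,7,8,9,10}→18  {3,5,7,8,9,10}→18  {3,6,7,8,9,10}→90  {4,5,7,8,9,10}→6  {4,6,7,8,9,10}→18  {5,6,7,8,9,10}→18
  7 left: {2,3,4,7,8,9,10}→21  {2,4,5,7,8,9,10}→9  {2,4,6,7,8,9,10}→21  {3,4,5,7,8,9,10}→42  {3,4,6,7,8,9,10}→126  {3,5,6,7,8,9,10}→126  {4,5,6,7,8,9,10}→42
  8 left: {1,2,4,5,7,8,9,10}→9  {2,3,4,5,7,8,9,10}→72  {2,3,4,6,7,8,9,10}→168  {2,4,5,6,7,8,9,10}→72  {3,4,5,6,7,8,9,10}→336
  9 left: {0,1,2,4,5,7,8,9,10}→9  {1,2,3,4,5,7,8,9,10}→81  {1,2,4,5,6,7,8,9,10}→81  {2,3,4,5,6,7,8,9,10}→648
  placing 0:i first → 810 extensions
  placing 3:u first → 90 extensions
  placing 6:c first → 90 extensions
total linear extensions = 990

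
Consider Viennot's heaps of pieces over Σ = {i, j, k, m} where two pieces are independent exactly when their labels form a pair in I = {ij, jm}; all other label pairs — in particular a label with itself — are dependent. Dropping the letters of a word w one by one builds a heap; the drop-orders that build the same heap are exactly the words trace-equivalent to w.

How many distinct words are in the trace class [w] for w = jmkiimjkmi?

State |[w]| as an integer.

8

drop 0:j onto floor
drop 1:m onto floor
drop 2:k onto {0:j, 1:m}
drop 3:i onto {2:k}
drop 4:i onto {3:i}
drop 5:m onto {4:i}
drop 6:j onto {2:k}
drop 7:k onto {5:m, 6:j}
drop 8:m onto {7:k}
drop 9:i onto {8:m}
ground layer = {0:j, 1:m}
drop-orders for the pieces not yet dropped (sum over which currently-grounded one goes next):
  1 to go: {9} 1
  2 to go: {8,9} 1
  3 to go: {7,8,9} 1
  4 to go: {5,7,8,9} 1  {6,7,8,9} 1
  5 to go: {4,5,7,8,9} 1  {5,6,7,8,9} 2
  6 to go: {3,4,5,7,8,9} 1  {4,5,6,7,8,9} 3
  7 to go: {3,4,5,6,7,8,9} 4
  8 to go: {2,3,4,5,6,7,8,9} 4
  if 0:j drops first: 4 orders
  if 1:m drops first: 4 orders
heap linearizations: 8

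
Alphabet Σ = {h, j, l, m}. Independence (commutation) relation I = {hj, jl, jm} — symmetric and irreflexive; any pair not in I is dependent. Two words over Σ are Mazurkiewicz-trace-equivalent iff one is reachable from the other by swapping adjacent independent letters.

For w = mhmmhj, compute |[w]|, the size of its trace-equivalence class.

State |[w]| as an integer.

#0=m has no predecessor
#1=h depends on [0:m]
#2=m depends on [1:h]
#3=m depends on [2:m]
#4=h depends on [3:m]
#5=j has no predecessor
sources: [0:m, 5:j]
N(rest) = Σ N(rest − s) over sources s of rest; N(one piece) = 1:
  size 1 → [4]=1  [5]=1
  size 2 → [3,4]=1  [4,5]=2
  size 3 → [2,3,4]=1  [3,4,5]=3
  size 4 → [1,2,3,4]=1  [2,3,4,5]=4
  first=0(m) contributes 5
  first=5(j) contributes 1
|[w]| = 6

6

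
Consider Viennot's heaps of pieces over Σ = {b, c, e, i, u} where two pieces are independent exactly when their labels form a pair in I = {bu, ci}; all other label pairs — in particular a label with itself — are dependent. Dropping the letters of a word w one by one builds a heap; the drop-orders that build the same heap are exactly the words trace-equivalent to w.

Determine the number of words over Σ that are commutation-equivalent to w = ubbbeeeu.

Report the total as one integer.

drop 0:u onto floor
drop 1:b onto floor
drop 2:b onto {1:b}
drop 3:b onto {2:b}
drop 4:e onto {0:u, 3:b}
drop 5:e onto {4:e}
drop 6:e onto {5:e}
drop 7:u onto {6:e}
ground layer = {0:u, 1:b}
drop-orders for the pieces not yet dropped (sum over which currently-grounded one goes next):
  1 to go: {7} 1
  2 to go: {6,7} 1
  3 to go: {5,6,7} 1
  4 to go: {4,5,6,7} 1
  5 to go: {0,4,5,6,7} 1  {3,4,5,6,7} 1
  6 to go: {0,3,4,5,6,7} 2  {2,3,4,5,6,7} 1
  if 0:u drops first: 1 orders
  if 1:b drops first: 3 orders
heap linearizations: 4

4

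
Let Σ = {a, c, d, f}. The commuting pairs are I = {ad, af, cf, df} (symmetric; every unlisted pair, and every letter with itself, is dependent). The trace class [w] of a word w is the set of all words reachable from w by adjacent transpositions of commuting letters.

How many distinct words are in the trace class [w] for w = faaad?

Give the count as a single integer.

20

0(f) covers ∅
1(a) covers ∅
2(a) covers 1:a
3(a) covers 2:a
4(d) covers ∅
floor of heap: 0:f, 1:a, 4:d
completions by unplaced set U, small U first (add the entries for U minus each lowest piece of U):
  |U|=1: {0}:1  {3}:1  {4}:1
  |U|=2: {0,3}:2  {0,4}:2  {2,3}:1  {3,4}:2
  |U|=3: {0,2,3}:3  {0,3,4}:6  {1,2,3}:1  {2,3,4}:3
  start at 0(f): 4
  start at 1(a): 12
  start at 4(d): 4
sum over floor = 20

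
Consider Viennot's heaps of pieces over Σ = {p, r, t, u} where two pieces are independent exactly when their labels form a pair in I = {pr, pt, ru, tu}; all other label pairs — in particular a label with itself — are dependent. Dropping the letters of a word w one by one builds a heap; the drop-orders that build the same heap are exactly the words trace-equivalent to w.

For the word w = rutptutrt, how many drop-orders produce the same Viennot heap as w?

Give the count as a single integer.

84

#0=r has no predecessor
#1=u has no predecessor
#2=t depends on [0:r]
#3=p depends on [1:u]
#4=t depends on [2:t]
#5=u depends on [3:p]
#6=t depends on [4:t]
#7=r depends on [6:t]
#8=t depends on [7:r]
sources: [0:r, 1:u]
N(rest) = Σ N(rest − s) over sources s of rest; N(one piece) = 1:
  size 1 → [5]=1  [8]=1
  size 2 → [3,5]=1  [5,8]=2  [7,8]=1
  size 3 → [1,3,5]=1  [3,5,8]=3  [5,7,8]=3  [6,7,8]=1
  size 4 → [1,3,5,8]=4  [3,5,7,8]=6  [4,6,7,8]=1  [5,6,7,8]=4
  size 5 → [1,3,5,7,8]=10  [2,4,6,7,8]=1  [3,5,6,7,8]=10  [4,5,6,7,8]=5
  size 6 → [0,2,4,6,7,8]=1  [1,3,5,6,7,8]=20  [2,4,5,6,7,8]=6  [3,4,5,6,7,8]=15
  size 7 → [0,2,4,5,6,7,8]=7  [1,3,4,5,6,7,8]=35  [2,3,4,5,6,7,8]=21
  first=0(r) contributes 56
  first=1(u) contributes 28
|[w]| = 84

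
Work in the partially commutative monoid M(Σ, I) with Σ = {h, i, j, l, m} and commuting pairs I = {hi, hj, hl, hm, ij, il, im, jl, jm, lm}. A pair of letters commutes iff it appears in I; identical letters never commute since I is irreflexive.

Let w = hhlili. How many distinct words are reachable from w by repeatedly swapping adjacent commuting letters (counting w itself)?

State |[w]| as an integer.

90

piece 0:h — minimal
piece 1:h rests on {0:h}
piece 2:l — minimal
piece 3:i — minimal
piece 4:l rests on {2:l}
piece 5:i rests on {3:i}
minimal pieces: {0:h, 2:l, 3:i}
ways to finish when only these pieces remain (= sum over removing one remaining piece with nothing left below it):
  1 left: {1}→1  {4}→1  {5}→1
  2 left: {0,1}→1  {1,4}→2  {1,5}→2  {2,4}→1  {3,5}→1  {4,5}→2
  3 left: {0,1,4}→3  {0,1,5}→3  {1,2,4}→3  {1,3,5}→3  {1,4,5}→6  {2,4,5}→3  {3,4,5}→3
  4 left: {0,1,2,4}→6  {0,1,3,5}→6  {0,1,4,5}→12  {1,2,4,5}→12  {1,3,4,5}→12  {2,3,4,5}→6
  placing 0:h first → 30 extensions
  placing 2:l first → 30 extensions
  placing 3:i first → 30 extensions
total linear extensions = 90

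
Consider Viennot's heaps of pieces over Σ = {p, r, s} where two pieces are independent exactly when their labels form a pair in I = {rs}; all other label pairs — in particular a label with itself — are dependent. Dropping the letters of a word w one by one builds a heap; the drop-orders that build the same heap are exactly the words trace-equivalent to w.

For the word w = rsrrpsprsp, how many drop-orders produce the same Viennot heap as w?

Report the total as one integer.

8

drop 0:r onto floor
drop 1:s onto floor
drop 2:r onto {0:r}
drop 3:r onto {2:r}
drop 4:p onto {1:s, 3:r}
drop 5:s onto {4:p}
drop 6:p onto {5:s}
drop 7:r onto {6:p}
drop 8:s onto {6:p}
drop 9:p onto {7:r, 8:s}
ground layer = {0:r, 1:s}
drop-orders for the pieces not yet dropped (sum over which currently-grounded one goes next):
  1 to go: {9} 1
  2 to go: {7,9} 1  {8,9} 1
  3 to go: {7,8,9} 2
  4 to go: {6,7,8,9} 2
  5 to go: {5,6,7,8,9} 2
  6 to go: {4,5,6,7,8,9} 2
  7 to go: {1,4,5,6,7,8,9} 2  {3,4,5,6,7,8,9} 2
  8 to go: {1,3,4,5,6,7,8,9} 4  {2,3,4,5,6,7,8,9} 2
  if 0:r drops first: 6 orders
  if 1:s drops first: 2 orders
heap linearizations: 8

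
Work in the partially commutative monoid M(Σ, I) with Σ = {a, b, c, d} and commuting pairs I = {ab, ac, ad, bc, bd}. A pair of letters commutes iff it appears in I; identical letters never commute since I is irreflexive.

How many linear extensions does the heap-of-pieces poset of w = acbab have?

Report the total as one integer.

30

drop 0:a onto floor
drop 1:c onto floor
drop 2:b onto floor
drop 3:a onto {0:a}
drop 4:b onto {2:b}
ground layer = {0:a, 1:c, 2:b}
drop-orders for the pieces not yet dropped (sum over which currently-grounded one goes next):
  1 to go: {1} 1  {3} 1  {4} 1
  2 to go: {0,3} 1  {1,3} 2  {1,4} 2  {2,4} 1  {3,4} 2
  3 to go: {0,1,3} 3  {0,3,4} 3  {1,2,4} 3  {1,3,4} 6  {2,3,4} 3
  if 0:a drops first: 12 orders
  if 1:c drops first: 6 orders
  if 2:b drops first: 12 orders
heap linearizations: 30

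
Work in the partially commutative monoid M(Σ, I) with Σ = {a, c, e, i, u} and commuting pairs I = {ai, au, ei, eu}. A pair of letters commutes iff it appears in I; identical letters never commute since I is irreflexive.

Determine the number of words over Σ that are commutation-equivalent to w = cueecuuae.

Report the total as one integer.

18

#0=c has no predecessor
#1=u depends on [0:c]
#2=e depends on [0:c]
#3=e depends on [2:e]
#4=c depends on [1:u, 3:e]
#5=u depends on [4:c]
#6=u depends on [5:u]
#7=a depends on [4:c]
#8=e depends on [7:a]
sources: [0:c]
N(rest) = Σ N(rest − s) over sources s of rest; N(one piece) = 1:
  size 1 → [6]=1  [8]=1
  size 2 → [5,6]=1  [6,8]=2  [7,8]=1
  size 3 → [5,6,8]=3  [6,7,8]=3
  size 4 → [5,6,7,8]=6
  size 5 → [4,5,6,7,8]=6
  size 6 → [1,4,5,6,7,8]=6  [3,4,5,6,7,8]=6
  size 7 → [1,3,4,5,6,7,8]=12  [2,3,4,5,6,7,8]=6
  first=0(c) contributes 18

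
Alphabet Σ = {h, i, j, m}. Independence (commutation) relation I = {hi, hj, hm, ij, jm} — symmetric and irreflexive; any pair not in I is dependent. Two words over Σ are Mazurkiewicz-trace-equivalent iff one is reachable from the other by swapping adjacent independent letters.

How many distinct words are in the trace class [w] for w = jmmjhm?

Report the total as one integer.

60

#0=j has no predecessor
#1=m has no predecessor
#2=m depends on [1:m]
#3=j depends on [0:j]
#4=h has no predecessor
#5=m depends on [2:m]
sources: [0:j, 1:m, 4:h]
N(rest) = Σ N(rest − s) over sources s of rest; N(one piece) = 1:
  size 1 → [3]=1  [4]=1  [5]=1
  size 2 → [0,3]=1  [2,5]=1  [3,4]=2  [3,5]=2  [4,5]=2
  size 3 → [0,3,4]=3  [0,3,5]=3  [1,2,5]=1  [2,3,5]=3  [2,4,5]=3  [3,4,5]=6
  size 4 → [0,2,3,5]=6  [0,3,4,5]=12  [1,2,3,5]=4  [1,2,4,5]=4  [2,3,4,5]=12
  first=0(j) contributes 20
  first=1(m) contributes 30
  first=4(h) contributes 10
|[w]| = 60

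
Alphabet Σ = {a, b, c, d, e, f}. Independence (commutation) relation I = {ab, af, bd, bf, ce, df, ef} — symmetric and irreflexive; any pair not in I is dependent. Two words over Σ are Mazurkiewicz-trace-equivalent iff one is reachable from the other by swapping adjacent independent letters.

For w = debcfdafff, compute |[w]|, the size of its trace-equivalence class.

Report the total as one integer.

#0=d has no predecessor
#1=e depends on [0:d]
#2=b depends on [1:e]
#3=c depends on [2:b]
#4=f depends on [3:c]
#5=d depends on [3:c]
#6=a depends on [5:d]
#7=f depends on [4:f]
#8=f depends on [7:f]
#9=f depends on [8:f]
sources: [0:d]
N(rest) = Σ N(rest − s) over sources s of rest; N(one piece) = 1:
  size 1 → [6]=1  [9]=1
  size 2 → [5,6]=1  [6,9]=2  [8,9]=1
  size 3 → [5,6,9]=3  [6,8,9]=3  [7,8,9]=1
  size 4 → [4,7,8,9]=1  [5,6,8,9]=6  [6,7,8,9]=4
  size 5 → [4,6,7,8,9]=5  [5,6,7,8,9]=10
  size 6 → [4,5,6,7,8,9]=15
  size 7 → [3,4,5,6,7,8,9]=15
  size 8 → [2,3,4,5,6,7,8,9]=15
  first=0(d) contributes 15

15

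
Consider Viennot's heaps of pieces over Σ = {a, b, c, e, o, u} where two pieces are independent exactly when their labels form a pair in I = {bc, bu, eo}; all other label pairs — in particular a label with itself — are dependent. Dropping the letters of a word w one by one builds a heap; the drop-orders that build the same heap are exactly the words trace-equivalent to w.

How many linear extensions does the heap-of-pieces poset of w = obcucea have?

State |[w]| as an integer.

0(o) covers ∅
1(b) covers 0:o
2(c) covers 0:o
3(u) covers 2:c
4(c) covers 3:u
5(e) covers 1:b, 4:c
6(a) covers 5:e
floor of heap: 0:o
completions by unplaced set U, small U first (add the entries for U minus each lowest piece of U):
  |U|=1: {6}:1
  |U|=2: {5,6}:1
  |U|=3: {1,5,6}:1  {4,5,6}:1
  |U|=4: {1,4,5,6}:2  {3,4,5,6}:1
  |U|=5: {1,3,4,5,6}:3  {2,3,4,5,6}:1
  start at 0(o): 4

4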